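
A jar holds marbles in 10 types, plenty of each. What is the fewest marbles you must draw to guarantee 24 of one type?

In the worst case you draw 23 of each of the 10 types: 10 × 23 = 230.
One more forces 24 of some type, so 230 + 1 = 231.

231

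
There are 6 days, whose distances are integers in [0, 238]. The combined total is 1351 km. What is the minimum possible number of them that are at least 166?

5

Each value short of 166 is at most 165, costing at least 238 − 165 = 73 against the maximum total of 1428.
We can afford to lose at most 1428 − 1351 = 77, so at most ⌊77/73⌋ = 1 fall short, and at least 5 are ≥ 166.
Exactly 5 works: 5 values at 238 and 1 at 165 total 1355; lower one of the high values by 4 (still ≥ 166) to hit 1351.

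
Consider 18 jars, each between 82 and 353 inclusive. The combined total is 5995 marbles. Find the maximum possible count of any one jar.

353

To make one jar as large as possible, make the other 17 as small as possible.
The other 17 contribute at least 17 × 82 = 1394, leaving at most 5995 − 1394 = 4601.
But each jar is capped at 353, so the maximum is 353.
Achievable: one at 353 and the other 17 totalling 5642, which fits since 17 × 82 ≤ 5642 ≤ 17 × 353.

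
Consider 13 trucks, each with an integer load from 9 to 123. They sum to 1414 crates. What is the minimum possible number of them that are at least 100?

Suppose at most 13 − j of them reach 100; then j values are ≤ 99 and the rest ≤ 123.
The total is then ≤ 99·j + 123·(13 − j) = 1599 − 24j. For this to be ≥ 1414 we need j ≤ 7, so at least 13 − 7 = 6 must reach 100.
Exactly 6 works: 6 values at 123 and 7 at 99 total 1431; lower one of the high values by 17 (still ≥ 100) to hit 1414.

6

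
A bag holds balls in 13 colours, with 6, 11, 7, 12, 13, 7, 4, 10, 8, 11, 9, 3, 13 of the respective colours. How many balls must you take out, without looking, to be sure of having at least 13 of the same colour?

113

In the worst case you take as many as possible of each colour without reaching 13: 6 + 11 + 7 + 12 + 12 + 7 + 4 + 10 + 8 + 11 + 9 + 3 + 12 = 112.
The next one must give 13 of some colour, so 112 + 1 = 113.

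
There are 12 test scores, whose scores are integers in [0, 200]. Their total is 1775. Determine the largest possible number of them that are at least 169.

10

With k values at 169 or above and the rest at least 0, the sum is at least 0 + 169k.
Since the sum is 1775, we need 169k ≤ 1775, i.e. k ≤ 10.
k = 10 is achieved by 10 values at 169 and 2 at 0, total 1690; add 85 to one value (staying below 169) to reach 1775.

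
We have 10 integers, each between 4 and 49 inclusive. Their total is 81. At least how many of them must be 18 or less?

8

If only k of them are at most 18, the other 10 − k are at least 19, so the total is at least (10 − k)·19 + k·4.
This is ≤ 81, so (10 − k)·19 + 4k ≤ 81, which gives k ≥ 8.
Exactly 8 works: 8 values at 4 and 2 at 19 total 70; raise one of the low values by 11 (still ≤ 18) to hit 81.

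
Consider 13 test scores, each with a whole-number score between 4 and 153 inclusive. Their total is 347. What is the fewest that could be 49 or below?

7

If only k of them are at most 49, the other 13 − k are at least 50, so the total is at least (13 − k)·50 + k·4.
This is ≤ 347, so (13 − k)·50 + 4k ≤ 347, which gives k ≥ 7.
Exactly 7 works: 7 values at 4 and 6 at 50 total 328; raise one of the low values by 19 (still ≤ 49) to hit 347.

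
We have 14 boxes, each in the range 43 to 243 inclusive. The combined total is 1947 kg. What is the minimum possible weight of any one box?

Minimizing one value means maximizing the remaining 13.
The other 13 can take up 13 × 243 = 3159 ≥ 1947 − 43, so one box can sit at its floor of 43.
Achievable: one at 43 and the other 13 totalling 1904, which fits since 13 × 43 ≤ 1904 ≤ 13 × 243.

43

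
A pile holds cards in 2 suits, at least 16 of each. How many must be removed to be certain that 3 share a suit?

5

You could draw 2 of every suit without reaching 3 of any — 4 in all.
One more forces 3 of some suit, so 4 + 1 = 5.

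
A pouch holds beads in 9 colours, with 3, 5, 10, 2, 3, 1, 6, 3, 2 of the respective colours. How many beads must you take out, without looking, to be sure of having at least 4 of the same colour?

24

In the worst case you take as many as possible of each colour without reaching 4: 3 + 3 + 3 + 2 + 3 + 1 + 3 + 3 + 2 = 23.
The next one must give 4 of some colour, so 23 + 1 = 24.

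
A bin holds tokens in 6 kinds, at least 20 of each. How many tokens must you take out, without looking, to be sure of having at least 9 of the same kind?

In the worst case you draw 8 of each of the 6 kinds: 6 × 8 = 48.
One more forces 9 of some kind, so 48 + 1 = 49.

49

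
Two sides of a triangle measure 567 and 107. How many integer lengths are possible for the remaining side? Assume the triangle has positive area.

213

The triangle inequality gives |567 − 107| < c < 567 + 107, i.e. 460 < c < 674.
So c can be any integer from 461 to 673: 213 values.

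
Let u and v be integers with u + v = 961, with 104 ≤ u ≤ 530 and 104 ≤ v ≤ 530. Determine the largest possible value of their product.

uv = u(961 − u) is maximized when u is as near 961/2 as the bounds allow.
Taking u = 480 and v = 481 (both in [104, 530]) gives uv = 230880.

230880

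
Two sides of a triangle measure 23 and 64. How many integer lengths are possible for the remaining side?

45

The triangle inequality gives |23 − 64| < c < 23 + 64, i.e. 41 < c < 87.
So c can be any integer from 42 to 86: 45 values.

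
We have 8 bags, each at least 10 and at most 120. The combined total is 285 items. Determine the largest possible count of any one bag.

120

Maximizing one value means minimizing the remaining 7.
The other 7 contribute at least 7 × 10 = 70, leaving at most 285 − 70 = 215.
But each bag is capped at 120, so the maximum is 120.
Achievable: one at 120 and the other 7 totalling 165, which fits since 7 × 10 ≤ 165 ≤ 7 × 120.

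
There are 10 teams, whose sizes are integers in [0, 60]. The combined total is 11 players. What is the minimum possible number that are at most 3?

8

Let j be the number exceeding 3. Then the total is ≥ 4·j + 0·(10 − j) = 0 + 4j.
So 4j ≤ 11 and j ≤ 2; hence at least 10 − 2 = 8 are ≤ 3.
Exactly 8 works: 8 values at 0 and 2 at 4 total 8; raise one of the low values by 3 (still ≤ 3) to hit 11.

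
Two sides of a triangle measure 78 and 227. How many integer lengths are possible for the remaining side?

155

The triangle inequality gives |78 − 227| < c < 78 + 227, i.e. 149 < c < 305.
So c can be any integer from 150 to 304: 155 values.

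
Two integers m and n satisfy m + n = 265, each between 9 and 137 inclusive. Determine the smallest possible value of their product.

For a fixed sum, mn is smallest when m and n are as far apart as possible.
The extreme feasible split is m = 128, n = 137, giving mn = 17536.

17536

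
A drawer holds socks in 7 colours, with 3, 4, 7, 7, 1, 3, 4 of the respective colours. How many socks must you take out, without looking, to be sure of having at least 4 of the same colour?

20

In the worst case you take as many as possible of each colour without reaching 4: 3 + 3 + 3 + 3 + 1 + 3 + 3 = 19.
The next one must give 4 of some colour, so 19 + 1 = 20.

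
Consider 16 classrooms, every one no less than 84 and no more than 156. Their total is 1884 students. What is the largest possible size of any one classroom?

To make one classroom as large as possible, make the other 15 as small as possible.
The other 15 contribute at least 15 × 84 = 1260, leaving at most 1884 − 1260 = 624.
But each classroom is capped at 156, so the maximum is 156.
Achievable: one at 156 and the other 15 totalling 1728, which fits since 15 × 84 ≤ 1728 ≤ 15 × 156.

156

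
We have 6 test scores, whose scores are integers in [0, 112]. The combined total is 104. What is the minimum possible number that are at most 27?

If only k of them are at most 27, the other 6 − k are at least 28, so the total is at least (6 − k)·28 + k·0.
This is ≤ 104, so (6 − k)·28 + 0k ≤ 104, which gives k ≥ 3.
Exactly 3 works: 3 values at 0 and 3 at 28 total 84; raise one of the low values by 20 (still ≤ 27) to hit 104.

3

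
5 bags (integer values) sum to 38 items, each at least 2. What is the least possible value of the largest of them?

The average is 38/5 > 7, so not all 5 can be 7 or less; the largest is ≥ 8.
Equality holds with 3 values of 8 and 2 values of 7.

8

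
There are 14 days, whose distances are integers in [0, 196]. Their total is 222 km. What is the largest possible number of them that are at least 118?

1

If k of the values are ≥ 118, the total is ≥ 118k + 0(14 − k).
Setting 118k + 0(14 − k) ≤ 222 gives 118k ≤ 222, so k ≤ 1.
k = 1 is achieved by 1 value at 118 and 13 at 0, total 118; add 104 to one value (staying below 118) to reach 222.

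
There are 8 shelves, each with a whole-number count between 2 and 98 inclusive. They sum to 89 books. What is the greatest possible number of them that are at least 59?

1

Suppose k of them are at least 59. Those contribute at least 59 each and the other 8 − k at least 2 each.
So the total is at least 59k + 2(8 − k) = 16 + 57k. This must be ≤ 89, giving k ≤ 1.
k = 1 is achieved by 1 value at 59 and 7 at 2, total 73; add 16 to one value (staying below 59) to reach 89.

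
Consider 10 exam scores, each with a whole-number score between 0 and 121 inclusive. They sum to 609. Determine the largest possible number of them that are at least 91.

6

Suppose k of them are at least 91. Those contribute at least 91 each and the other 10 − k at least 0 each.
So the total is at least 91k + 0(10 − k) = 0 + 91k. This must be ≤ 609, giving k ≤ 6.
k = 6 is achieved by 6 values at 91 and 4 at 0, total 546; add 63 to one value (staying below 91) to reach 609.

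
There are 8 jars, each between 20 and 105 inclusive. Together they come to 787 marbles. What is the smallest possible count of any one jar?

52

To make one jar as small as possible, make the other 7 as large as possible.
The other 7 contribute at most 7 × 105 = 735, leaving at least 787 − 735 = 52.
Since 52 ≥ 20, this is achievable: one at 52 and 7 at 105.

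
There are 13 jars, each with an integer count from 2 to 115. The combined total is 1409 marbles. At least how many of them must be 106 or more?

5

If only k of them are at least 106, the other 13 − k are at most 105, so the total is at most k·115 + (13 − k)·105.
This must reach 1409, so k·115 + (13 − k)·105 ≥ 1409, giving k ≥ 5.
Exactly 5 works: 5 values at 115 and 8 at 105 total 1415; lower one of the high values by 6 (still ≥ 106) to hit 1409.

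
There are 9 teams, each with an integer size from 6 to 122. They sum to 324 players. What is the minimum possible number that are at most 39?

Let j be the number exceeding 39. Then the total is ≥ 40·j + 6·(9 − j) = 54 + 34j.
So 34j ≤ 270 and j ≤ 7; hence at least 9 − 7 = 2 are ≤ 39.
Exactly 2 works: 2 values at 6 and 7 at 40 total 292; raise one of the low values by 32 (still ≤ 39) to hit 324.

2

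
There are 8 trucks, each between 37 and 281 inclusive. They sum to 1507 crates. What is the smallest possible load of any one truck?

Minimizing one value means maximizing the remaining 7.
The other 7 can take up 7 × 281 = 1967 ≥ 1507 − 37, so one truck can sit at its floor of 37.
Achievable: one at 37 and the other 7 totalling 1470, which fits since 7 × 37 ≤ 1470 ≤ 7 × 281.

37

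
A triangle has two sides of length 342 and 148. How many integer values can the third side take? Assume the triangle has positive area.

The triangle inequality gives |342 − 148| < c < 342 + 148, i.e. 194 < c < 490.
So c can be any integer from 195 to 489: 295 values.

295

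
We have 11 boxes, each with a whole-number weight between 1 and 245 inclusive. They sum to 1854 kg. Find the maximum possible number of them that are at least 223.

8

With k values at 223 or above and the rest at least 1, the sum is at least 11 + 222k.
Since the sum is 1854, we need 222k ≤ 1843, i.e. k ≤ 8.
k = 8 is achieved by 8 values at 223 and 3 at 1, total 1787; add 67 to one value (staying below 223) to reach 1854.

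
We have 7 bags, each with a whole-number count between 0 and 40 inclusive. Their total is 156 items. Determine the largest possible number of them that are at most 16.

Suppose k of them are at most 16. Those contribute at most 16 each and the rest at most 40 each.
So the total is at most 16k + 40(7 − k) = 280 − 24k. This must still be ≥ 156, so k ≤ 5.
k = 5 is achieved by 5 values at 16 and 2 at 40, total 160; lower one of the 40's by 4 (still > 16) to reach 156.

5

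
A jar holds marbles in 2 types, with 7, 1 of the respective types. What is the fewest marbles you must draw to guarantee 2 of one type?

In the worst case you take as many as possible of each type without reaching 2: 1 + 1 = 2.
The next one must give 2 of some type, so 2 + 1 = 3.

3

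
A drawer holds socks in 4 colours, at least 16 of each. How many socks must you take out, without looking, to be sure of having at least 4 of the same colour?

13

In the worst case you draw 3 of each of the 4 colours: 4 × 3 = 12.
One more forces 4 of some colour, so 12 + 1 = 13.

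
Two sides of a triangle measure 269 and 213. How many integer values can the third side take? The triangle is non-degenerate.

The triangle inequality gives |269 − 213| < c < 269 + 213, i.e. 56 < c < 482.
So c can be any integer from 57 to 481: 425 values.

425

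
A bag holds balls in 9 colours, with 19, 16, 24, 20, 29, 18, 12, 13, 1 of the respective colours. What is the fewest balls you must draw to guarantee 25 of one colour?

In the worst case you take as many as possible of each colour without reaching 25: 19 + 16 + 24 + 20 + 24 + 18 + 12 + 13 + 1 = 147.
The next one must give 25 of some colour, so 147 + 1 = 148.

148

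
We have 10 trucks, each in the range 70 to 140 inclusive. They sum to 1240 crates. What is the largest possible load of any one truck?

Maximizing one value means minimizing the remaining 9.
The other 9 contribute at least 9 × 70 = 630, leaving at most 1240 − 630 = 610.
But each truck is capped at 140, so the maximum is 140.
Achievable: one at 140 and the other 9 totalling 1100, which fits since 9 × 70 ≤ 1100 ≤ 9 × 140.

140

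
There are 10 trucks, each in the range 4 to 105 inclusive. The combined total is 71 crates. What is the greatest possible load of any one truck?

35

Maximizing one value means minimizing the remaining 9.
The other 9 contribute at least 9 × 4 = 36, leaving at most 71 − 36 = 35.
Since 35 ≤ 105, this is achievable: one at 35 and 9 at 4.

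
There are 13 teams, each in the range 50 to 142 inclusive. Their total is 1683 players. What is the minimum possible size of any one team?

50

Minimizing one value means maximizing the remaining 12.
The other 12 can take up 12 × 142 = 1704 ≥ 1683 − 50, so one team can sit at its floor of 50.
Achievable: one at 50 and the other 12 totalling 1633, which fits since 12 × 50 ≤ 1633 ≤ 12 × 142.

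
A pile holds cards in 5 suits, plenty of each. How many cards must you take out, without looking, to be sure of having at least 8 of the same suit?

36

You could draw 7 of every suit without reaching 8 of any — 35 in all.
One more forces 8 of some suit, so 35 + 1 = 36.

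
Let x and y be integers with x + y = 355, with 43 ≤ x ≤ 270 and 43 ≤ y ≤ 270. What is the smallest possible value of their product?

22950

Since x + y is fixed, pushing one of them to its bound minimizes the product.
The extreme feasible split is x = 85, y = 270, giving xy = 22950.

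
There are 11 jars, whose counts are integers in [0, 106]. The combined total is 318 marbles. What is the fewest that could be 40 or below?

4

Each value above 40 is at least 41, contributing at least 41 − 0 = 41 above the floor 0.
The sum exceeds the floor total 0 by 318, so at most ⌊318/41⌋ = 7 exceed 40, and at least 4 are ≤ 40.
Exactly 4 works: 4 values at 0 and 7 at 41 total 287; raise one of the low values by 31 (still ≤ 40) to hit 318.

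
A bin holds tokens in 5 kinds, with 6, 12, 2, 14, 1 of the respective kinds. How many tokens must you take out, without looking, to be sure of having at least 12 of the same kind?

32

In the worst case you take as many as possible of each kind without reaching 12: 6 + 11 + 2 + 11 + 1 = 31.
The next one must give 12 of some kind, so 31 + 1 = 32.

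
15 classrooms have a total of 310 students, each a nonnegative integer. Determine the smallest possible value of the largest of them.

If every one of the 15 were at most 20, the total would be at most 15 × 20 = 300 < 310.
Achievable: 10 of them at 21 and 5 at 20 total 310.

21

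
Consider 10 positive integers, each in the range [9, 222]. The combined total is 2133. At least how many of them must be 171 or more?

Each value short of 171 is at most 170, costing at least 222 − 170 = 52 against the maximum total of 2220.
We can afford to lose at most 2220 − 2133 = 87, so at most ⌊87/52⌋ = 1 fall short, and at least 9 are ≥ 171.
Exactly 9 works: 9 values at 222 and 1 at 170 total 2168; lower one of the high values by 35 (still ≥ 171) to hit 2133.

9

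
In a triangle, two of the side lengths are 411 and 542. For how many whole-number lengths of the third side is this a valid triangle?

The triangle inequality gives |411 − 542| < c < 411 + 542, i.e. 131 < c < 953.
So c can be any integer from 132 to 952: 821 values.

821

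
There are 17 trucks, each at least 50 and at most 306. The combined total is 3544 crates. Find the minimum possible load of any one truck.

50

Minimizing one value means maximizing the remaining 16.
The other 16 can take up 16 × 306 = 4896 ≥ 3544 − 50, so one truck can sit at its floor of 50.
Achievable: one at 50 and the other 16 totalling 3494, which fits since 16 × 50 ≤ 3494 ≤ 16 × 306.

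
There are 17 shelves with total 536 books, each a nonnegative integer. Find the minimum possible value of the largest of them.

32

Some value must be at least ⌈536/17⌉ = 32, since 17 × 31 = 527 < 536.
Taking 8 copies of 31 and 9 copies of 32 gives exactly 536, so 32 is attained.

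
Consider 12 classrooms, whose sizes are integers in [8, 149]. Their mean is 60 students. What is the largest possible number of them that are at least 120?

5

The total is 12 × 60 = 720.
Suppose k of them are at least 120. Those contribute at least 120 each and the other 12 − k at least 8 each.
So the total is at least 120k + 8(12 − k) = 96 + 112k. This must be ≤ 720, giving k ≤ 5.
k = 5 is achieved by 5 values at 120 and 7 at 8, total 656; add 64 to one value (staying below 120) to reach 720.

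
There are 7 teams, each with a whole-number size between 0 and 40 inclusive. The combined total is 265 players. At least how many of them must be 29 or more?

6

Suppose at most 7 − j of them reach 29; then j values are ≤ 28 and the rest ≤ 40.
The total is then ≤ 28·j + 40·(7 − j) = 280 − 12j. For this to be ≥ 265 we need j ≤ 1, so at least 7 − 1 = 6 must reach 29.
Exactly 6 works: 6 values at 40 and 1 at 28 total 268; lower one of the high values by 3 (still ≥ 29) to hit 265.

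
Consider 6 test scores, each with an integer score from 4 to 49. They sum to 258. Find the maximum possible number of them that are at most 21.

Each value at 21 or below falls at least 49 − 21 = 28 short of the ceiling 49.
The ceiling total is 6 × 49 = 294, and we need 258, so at most ⌊(294 − 258)/28⌋ = 1 can be that low.
k = 1 is achieved by 1 value at 21 and 5 at 49, total 266; lower one of the 49's by 8 (still > 21) to reach 258.

1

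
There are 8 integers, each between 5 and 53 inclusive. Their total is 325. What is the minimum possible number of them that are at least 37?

Suppose at most 8 − j of them reach 37; then j values are ≤ 36 and the rest ≤ 53.
The total is then ≤ 36·j + 53·(8 − j) = 424 − 17j. For this to be ≥ 325 we need j ≤ 5, so at least 8 − 5 = 3 must reach 37.
Exactly 3 works: 3 values at 53 and 5 at 36 total 339; lower one of the high values by 14 (still ≥ 37) to hit 325.

3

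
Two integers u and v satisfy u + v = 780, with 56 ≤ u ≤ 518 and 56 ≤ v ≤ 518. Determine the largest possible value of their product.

152100

With u + v fixed, uv peaks when the two are closest together.
Taking u = 390 and v = 390 (both in [56, 518]) gives uv = 152100.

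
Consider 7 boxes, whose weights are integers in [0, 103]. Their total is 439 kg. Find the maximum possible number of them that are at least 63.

If k of the values are ≥ 63, the total is ≥ 63k + 0(7 − k).
Setting 63k + 0(7 − k) ≤ 439 gives 63k ≤ 439, so k ≤ 6.
k = 6 is achieved by 6 values at 63 and 1 at 0, total 378; add 61 to one value (staying below 63) to reach 439.

6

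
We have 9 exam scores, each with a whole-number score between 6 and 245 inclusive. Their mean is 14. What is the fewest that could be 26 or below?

The total is 9 × 14 = 126.
If only k of them are at most 26, the other 9 − k are at least 27, so the total is at least (9 − k)·27 + k·6.
This is ≤ 126, so (9 − k)·27 + 6k ≤ 126, which gives k ≥ 6.
Exactly 6 works: 6 values at 6 and 3 at 27 total 117; raise one of the low values by 9 (still ≤ 26) to hit 126.

6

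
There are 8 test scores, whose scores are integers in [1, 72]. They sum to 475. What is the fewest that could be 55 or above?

3

Suppose at most 8 − j of them reach 55; then j values are ≤ 54 and the rest ≤ 72.
The total is then ≤ 54·j + 72·(8 − j) = 576 − 18j. For this to be ≥ 475 we need j ≤ 5, so at least 8 − 5 = 3 must reach 55.
Exactly 3 works: 3 values at 72 and 5 at 54 total 486; lower one of the high values by 11 (still ≥ 55) to hit 475.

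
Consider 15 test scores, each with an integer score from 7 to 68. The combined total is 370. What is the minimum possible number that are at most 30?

Let j be the number exceeding 30. Then the total is ≥ 31·j + 7·(15 − j) = 105 + 24j.
So 24j ≤ 265 and j ≤ 11; hence at least 15 − 11 = 4 are ≤ 30.
Exactly 4 works: 4 values at 7 and 11 at 31 total 369; raise one of the low values by 1 (still ≤ 30) to hit 370.

4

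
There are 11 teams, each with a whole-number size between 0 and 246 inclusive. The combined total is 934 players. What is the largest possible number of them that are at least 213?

4

Suppose k of them are at least 213. Those contribute at least 213 each and the other 11 − k at least 0 each.
So the total is at least 213k + 0(11 − k) = 0 + 213k. This must be ≤ 934, giving k ≤ 4.
k = 4 is achieved by 4 values at 213 and 7 at 0, total 852; add 82 to one value (staying below 213) to reach 934.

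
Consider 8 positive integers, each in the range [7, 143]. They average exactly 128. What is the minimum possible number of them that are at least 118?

4

The total is 8 × 128 = 1024.
Each value short of 118 is at most 117, costing at least 143 − 117 = 26 against the maximum total of 1144.
We can afford to lose at most 1144 − 1024 = 120, so at most ⌊120/26⌋ = 4 fall short, and at least 4 are ≥ 118.
Exactly 4 works: 4 values at 143 and 4 at 117 total 1040; lower one of the high values by 16 (still ≥ 118) to hit 1024.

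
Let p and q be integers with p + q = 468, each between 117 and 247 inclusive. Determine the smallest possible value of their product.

54587

For a fixed sum, pq is smallest when p and q are as far apart as possible.
At the endpoint p = 221, q = 468 − 221 = 247, so pq = 221 × 247 = 54587.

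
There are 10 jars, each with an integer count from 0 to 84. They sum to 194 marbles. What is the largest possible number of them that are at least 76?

2

Suppose k of them are at least 76. Those contribute at least 76 each and the other 10 − k at least 0 each.
So the total is at least 76k + 0(10 − k) = 0 + 76k. This must be ≤ 194, giving k ≤ 2.
k = 2 is achieved by 2 values at 76 and 8 at 0, total 152; add 42 to one value (staying below 76) to reach 194.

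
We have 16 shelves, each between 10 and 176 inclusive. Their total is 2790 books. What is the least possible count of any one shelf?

150

Minimizing one value means maximizing the remaining 15.
The other 15 contribute at most 15 × 176 = 2640, leaving at least 2790 − 2640 = 150.
Since 150 ≥ 10, this is achievable: one at 150 and 15 at 176.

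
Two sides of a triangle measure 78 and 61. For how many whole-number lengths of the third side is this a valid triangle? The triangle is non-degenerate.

121

The triangle inequality gives |78 − 61| < c < 78 + 61, i.e. 17 < c < 139.
So c can be any integer from 18 to 138: 121 values.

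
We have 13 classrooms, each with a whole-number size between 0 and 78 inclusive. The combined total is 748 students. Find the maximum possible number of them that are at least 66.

With k values at 66 or above and the rest at least 0, the sum is at least 0 + 66k.
Since the sum is 748, we need 66k ≤ 748, i.e. k ≤ 11.
k = 11 is achieved by 11 values at 66 and 2 at 0, total 726; add 22 to one value (staying below 66) to reach 748.

11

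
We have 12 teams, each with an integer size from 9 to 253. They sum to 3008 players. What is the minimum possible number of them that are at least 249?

If only k of them are at least 249, the other 12 − k are at most 248, so the total is at most k·253 + (12 − k)·248.
This must reach 3008, so k·253 + (12 − k)·248 ≥ 3008, giving k ≥ 7.
Exactly 7 works: 7 values at 253 and 5 at 248 total 3011; lower one of the high values by 3 (still ≥ 249) to hit 3008.

7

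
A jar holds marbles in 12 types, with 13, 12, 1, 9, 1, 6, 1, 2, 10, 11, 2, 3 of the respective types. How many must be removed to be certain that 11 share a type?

In the worst case you take as many as possible of each type without reaching 11: 10 + 10 + 1 + 9 + 1 + 6 + 1 + 2 + 10 + 10 + 2 + 3 = 65.
The next one must give 11 of some type, so 65 + 1 = 66.

66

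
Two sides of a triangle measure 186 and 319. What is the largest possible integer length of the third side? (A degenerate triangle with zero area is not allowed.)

504

The third side must be less than 186 + 319 = 505.
The largest integer below 505 is 504.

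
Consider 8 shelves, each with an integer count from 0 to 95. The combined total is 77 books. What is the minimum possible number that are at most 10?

Each value above 10 is at least 11, contributing at least 11 − 0 = 11 above the floor 0.
The sum exceeds the floor total 0 by 77, so at most ⌊77/11⌋ = 7 exceed 10, and at least 1 are ≤ 10.
Exactly 1 works: 1 value at 0 and 7 at 11 total 77.

1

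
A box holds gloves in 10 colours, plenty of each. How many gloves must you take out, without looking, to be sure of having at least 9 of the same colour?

In the worst case you draw 8 of each of the 10 colours: 10 × 8 = 80.
One more forces 9 of some colour, so 80 + 1 = 81.

81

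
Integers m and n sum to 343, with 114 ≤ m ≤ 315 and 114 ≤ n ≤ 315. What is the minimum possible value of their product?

26106

For a fixed sum, mn is smallest when m and n are as far apart as possible.
The extreme feasible split is m = 114, n = 229, giving mn = 26106.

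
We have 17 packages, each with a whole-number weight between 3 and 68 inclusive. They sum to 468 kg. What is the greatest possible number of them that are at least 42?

With k values at 42 or above and the rest at least 3, the sum is at least 51 + 39k.
Since the sum is 468, we need 39k ≤ 417, i.e. k ≤ 10.
k = 10 is achieved by 10 values at 42 and 7 at 3, total 441; add 27 to one value (staying below 42) to reach 468.

10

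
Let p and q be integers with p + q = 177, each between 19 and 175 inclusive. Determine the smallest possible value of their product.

3002

pq = p(177 − p) is concave in p, so over [19, 158] it is minimized at an endpoint.
The extreme feasible split is p = 19, q = 158, giving pq = 3002.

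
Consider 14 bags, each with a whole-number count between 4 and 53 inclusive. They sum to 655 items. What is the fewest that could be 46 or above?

Suppose at most 14 − j of them reach 46; then j values are ≤ 45 and the rest ≤ 53.
The total is then ≤ 45·j + 53·(14 − j) = 742 − 8j. For this to be ≥ 655 we need j ≤ 10, so at least 14 − 10 = 4 must reach 46.
Exactly 4 works: 4 values at 53 and 10 at 45 total 662; lower one of the high values by 7 (still ≥ 46) to hit 655.

4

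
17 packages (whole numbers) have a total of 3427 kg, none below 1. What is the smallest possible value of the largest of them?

If every one of the 17 were at most 201, the total would be at most 17 × 201 = 3417 < 3427.
Equality holds with 10 values of 202 and 7 values of 201.

202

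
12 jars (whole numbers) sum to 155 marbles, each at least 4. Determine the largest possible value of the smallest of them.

The average is 155/12 < 13, so some value is ≤ 12.
Achievable: 1 of them at 12 and 11 at 13 total 155.

12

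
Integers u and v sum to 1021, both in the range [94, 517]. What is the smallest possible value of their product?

Since u + v is fixed, pushing one of them to its bound minimizes the product.
At the endpoint u = 504, v = 1021 − 504 = 517, so uv = 504 × 517 = 260568.

260568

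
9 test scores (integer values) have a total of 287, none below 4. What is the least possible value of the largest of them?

32

Some value must be at least ⌈287/9⌉ = 32, since 9 × 31 = 279 < 287.
Achievable: 8 of them at 32 and 1 at 31 total 287.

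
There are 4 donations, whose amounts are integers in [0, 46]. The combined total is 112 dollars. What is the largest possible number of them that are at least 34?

3

Suppose k of them are at least 34. Those contribute at least 34 each and the other 4 − k at least 0 each.
So the total is at least 34k + 0(4 − k) = 0 + 34k. This must be ≤ 112, giving k ≤ 3.
k = 3 is achieved by 3 values at 34 and 1 at 0, total 102; add 10 to one value (staying below 34) to reach 112.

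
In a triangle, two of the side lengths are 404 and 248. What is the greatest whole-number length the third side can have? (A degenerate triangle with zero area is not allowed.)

651

The third side must be less than 404 + 248 = 652.
The largest integer below 652 is 651.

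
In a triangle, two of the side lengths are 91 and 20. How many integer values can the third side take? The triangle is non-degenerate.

39

The triangle inequality gives |91 − 20| < c < 91 + 20, i.e. 71 < c < 111.
So c can be any integer from 72 to 110: 39 values.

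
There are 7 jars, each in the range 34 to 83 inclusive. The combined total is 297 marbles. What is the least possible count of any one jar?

To make one jar as small as possible, make the other 6 as large as possible.
The other 6 can take up 6 × 83 = 498 ≥ 297 − 34, so one jar can sit at its floor of 34.
Achievable: one at 34 and the other 6 totalling 263, which fits since 6 × 34 ≤ 263 ≤ 6 × 83.

34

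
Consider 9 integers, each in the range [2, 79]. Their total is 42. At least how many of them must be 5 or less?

Each value above 5 is at least 6, contributing at least 6 − 2 = 4 above the floor 2.
The sum exceeds the floor total 18 by 24, so at most ⌊24/4⌋ = 6 exceed 5, and at least 3 are ≤ 5.
Exactly 3 works: 3 values at 2 and 6 at 6 total 42.

3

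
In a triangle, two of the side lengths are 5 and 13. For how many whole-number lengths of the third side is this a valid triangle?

9

The triangle inequality gives |5 − 13| < c < 5 + 13, i.e. 8 < c < 18.
So c can be any integer from 9 to 17: 9 values.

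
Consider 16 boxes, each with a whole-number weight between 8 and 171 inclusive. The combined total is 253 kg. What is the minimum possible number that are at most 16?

3

Each value above 16 is at least 17, contributing at least 17 − 8 = 9 above the floor 8.
The sum exceeds the floor total 128 by 125, so at most ⌊125/9⌋ = 13 exceed 16, and at least 3 are ≤ 16.
Exactly 3 works: 3 values at 8 and 13 at 17 total 245; raise one of the low values by 8 (still ≤ 16) to hit 253.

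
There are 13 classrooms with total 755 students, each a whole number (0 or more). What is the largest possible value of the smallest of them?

The 13 values sum to 755, so their minimum is at most ⌊755/13⌋ = 58.
Equality holds with 12 values of 58 and 1 value of 59.

58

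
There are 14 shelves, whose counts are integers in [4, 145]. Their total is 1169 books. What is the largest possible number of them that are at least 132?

Suppose k of them are at least 132. Those contribute at least 132 each and the other 14 − k at least 4 each.
So the total is at least 132k + 4(14 − k) = 56 + 128k. This must be ≤ 1169, giving k ≤ 8.
k = 8 is achieved by 8 values at 132 and 6 at 4, total 1080; add 89 to one value (staying below 132) to reach 1169.

8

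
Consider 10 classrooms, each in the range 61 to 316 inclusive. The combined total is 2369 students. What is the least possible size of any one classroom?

Minimizing one value means maximizing the remaining 9.
The other 9 can take up 9 × 316 = 2844 ≥ 2369 − 61, so one classroom can sit at its floor of 61.
Achievable: one at 61 and the other 9 totalling 2308, which fits since 9 × 61 ≤ 2308 ≤ 9 × 316.

61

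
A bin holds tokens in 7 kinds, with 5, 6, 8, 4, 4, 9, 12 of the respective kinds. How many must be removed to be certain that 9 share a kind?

44

In the worst case you take as many as possible of each kind without reaching 9: 5 + 6 + 8 + 4 + 4 + 8 + 8 = 43.
The next one must give 9 of some kind, so 43 + 1 = 44.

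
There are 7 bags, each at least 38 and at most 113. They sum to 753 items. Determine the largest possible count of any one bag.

113

Maximizing one value means minimizing the remaining 6.
The other 6 contribute at least 6 × 38 = 228, leaving at most 753 − 228 = 525.
But each bag is capped at 113, so the maximum is 113.
Achievable: one at 113 and the other 6 totalling 640, which fits since 6 × 38 ≤ 640 ≤ 6 × 113.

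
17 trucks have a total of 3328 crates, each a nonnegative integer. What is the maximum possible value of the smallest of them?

The 17 values sum to 3328, so their minimum is at most ⌊3328/17⌋ = 195.
Taking 4 copies of 195 and 13 copies of 196 gives exactly 3328, so 195 is attained.

195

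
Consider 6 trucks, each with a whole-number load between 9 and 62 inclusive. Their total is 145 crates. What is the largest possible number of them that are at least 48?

2

With k values at 48 or above and the rest at least 9, the sum is at least 54 + 39k.
Since the sum is 145, we need 39k ≤ 91, i.e. k ≤ 2.
k = 2 is achieved by 2 values at 48 and 4 at 9, total 132; add 13 to one value (staying below 48) to reach 145.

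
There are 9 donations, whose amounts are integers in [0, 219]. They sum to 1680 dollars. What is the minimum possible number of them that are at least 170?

If only k of them are at least 170, the other 9 − k are at most 169, so the total is at most k·219 + (9 − k)·169.
This must reach 1680, so k·219 + (9 − k)·169 ≥ 1680, giving k ≥ 4.
Exactly 4 works: 4 values at 219 and 5 at 169 total 1721; lower one of the high values by 41 (still ≥ 170) to hit 1680.

4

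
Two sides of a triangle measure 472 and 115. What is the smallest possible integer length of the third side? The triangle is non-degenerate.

The third side must exceed |472 − 115| = 357.
The smallest integer above 357 is 358.

358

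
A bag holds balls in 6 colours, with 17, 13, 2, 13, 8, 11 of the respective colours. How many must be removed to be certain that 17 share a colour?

64

In the worst case you take as many as possible of each colour without reaching 17: 16 + 13 + 2 + 13 + 8 + 11 = 63.
The next one must give 17 of some colour, so 63 + 1 = 64.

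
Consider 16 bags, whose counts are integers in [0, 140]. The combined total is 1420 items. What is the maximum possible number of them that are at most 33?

Suppose k of them are at most 33. Those contribute at most 33 each and the rest at most 140 each.
So the total is at most 33k + 140(16 − k) = 2240 − 107k. This must still be ≥ 1420, so k ≤ 7.
k = 7 is achieved by 7 values at 33 and 9 at 140, total 1491; lower one of the 140's by 71 (still > 33) to reach 1420.

7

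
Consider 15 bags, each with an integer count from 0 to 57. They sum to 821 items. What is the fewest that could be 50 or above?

Each value short of 50 is at most 49, costing at least 57 − 49 = 8 against the maximum total of 855.
We can afford to lose at most 855 − 821 = 34, so at most ⌊34/8⌋ = 4 fall short, and at least 11 are ≥ 50.
Exactly 11 works: 11 values at 57 and 4 at 49 total 823; lower one of the high values by 2 (still ≥ 50) to hit 821.

11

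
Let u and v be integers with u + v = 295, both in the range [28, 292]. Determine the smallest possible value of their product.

7476

uv = u(295 − u) is concave in u, so over [28, 267] it is minimized at an endpoint.
The extreme feasible split is u = 28, v = 267, giving uv = 7476.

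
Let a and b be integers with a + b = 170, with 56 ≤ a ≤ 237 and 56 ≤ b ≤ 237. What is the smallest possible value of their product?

6384

For a fixed sum, ab is smallest when a and b are as far apart as possible.
The extreme feasible split is a = 56, b = 114, giving ab = 6384.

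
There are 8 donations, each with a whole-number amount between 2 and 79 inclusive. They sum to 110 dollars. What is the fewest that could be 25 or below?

5

Let j be the number exceeding 25. Then the total is ≥ 26·j + 2·(8 − j) = 16 + 24j.
So 24j ≤ 94 and j ≤ 3; hence at least 8 − 3 = 5 are ≤ 25.
Exactly 5 works: 5 values at 2 and 3 at 26 total 88; raise one of the low values by 22 (still ≤ 25) to hit 110.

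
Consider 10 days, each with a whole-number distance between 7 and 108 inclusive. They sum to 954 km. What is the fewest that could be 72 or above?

Suppose at most 10 − j of them reach 72; then j values are ≤ 71 and the rest ≤ 108.
The total is then ≤ 71·j + 108·(10 − j) = 1080 − 37j. For this to be ≥ 954 we need j ≤ 3, so at least 10 − 3 = 7 must reach 72.
Exactly 7 works: 7 values at 108 and 3 at 71 total 969; lower one of the high values by 15 (still ≥ 72) to hit 954.

7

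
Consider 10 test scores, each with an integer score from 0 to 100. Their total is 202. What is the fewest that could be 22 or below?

2

If only k of them are at most 22, the other 10 − k are at least 23, so the total is at least (10 − k)·23 + k·0.
This is ≤ 202, so (10 − k)·23 + 0k ≤ 202, which gives k ≥ 2.
Exactly 2 works: 2 values at 0 and 8 at 23 total 184; raise one of the low values by 18 (still ≤ 22) to hit 202.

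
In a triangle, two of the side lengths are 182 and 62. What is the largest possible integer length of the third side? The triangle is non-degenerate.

243

The third side must be less than 182 + 62 = 244.
The largest integer below 244 is 243.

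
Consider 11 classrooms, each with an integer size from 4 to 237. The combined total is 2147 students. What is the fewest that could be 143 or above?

If only k of them are at least 143, the other 11 − k are at most 142, so the total is at most k·237 + (11 − k)·142.
This must reach 2147, so k·237 + (11 − k)·142 ≥ 2147, giving k ≥ 7.
Exactly 7 works: 7 values at 237 and 4 at 142 total 2227; lower one of the high values by 80 (still ≥ 143) to hit 2147.

7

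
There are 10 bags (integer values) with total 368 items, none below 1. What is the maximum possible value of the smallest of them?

36

The average is 368/10 < 37, so some value is ≤ 36.
Taking 2 copies of 36 and 8 copies of 37 gives exactly 368, so 36 is attained.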